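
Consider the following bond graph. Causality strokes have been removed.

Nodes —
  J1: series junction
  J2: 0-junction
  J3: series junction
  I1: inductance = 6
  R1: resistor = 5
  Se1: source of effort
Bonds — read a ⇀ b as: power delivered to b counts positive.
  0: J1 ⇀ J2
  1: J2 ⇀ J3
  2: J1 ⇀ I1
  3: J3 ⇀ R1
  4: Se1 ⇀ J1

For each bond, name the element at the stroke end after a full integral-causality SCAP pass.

bond 0 →J1
bond 1 →J2
bond 2 →I1
bond 3 →J3
bond 4 →J1

β4 →J1  (Se1: effort source, stroke at far end)
β2 →I1  (I1 integral (f out))
β0 →J1  (1-jn J1 has f-setter on 2)
β1 →J2  (only one effort-in slot at J2)
β3 →J3  (J3 flow already set via bond 1)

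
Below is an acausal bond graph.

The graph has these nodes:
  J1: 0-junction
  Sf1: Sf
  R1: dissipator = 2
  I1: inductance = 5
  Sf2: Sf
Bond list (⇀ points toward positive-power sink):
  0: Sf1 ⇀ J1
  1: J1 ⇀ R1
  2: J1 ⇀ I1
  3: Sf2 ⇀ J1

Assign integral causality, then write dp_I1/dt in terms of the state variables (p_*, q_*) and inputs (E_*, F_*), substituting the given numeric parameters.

dp_I1/dt = 2*F_Sf1 + 2*F_Sf2 - 2*p_I1/5

b0 stroke at Sf1  (Sf1: flow source, stroke at near end)
b3 stroke at Sf2  (Sf2 fixes flow; stroke at Sf2)
b2 stroke at I1  (I1: I, integral causality)
b1 stroke at J1  (J1: last free bond brings effort in)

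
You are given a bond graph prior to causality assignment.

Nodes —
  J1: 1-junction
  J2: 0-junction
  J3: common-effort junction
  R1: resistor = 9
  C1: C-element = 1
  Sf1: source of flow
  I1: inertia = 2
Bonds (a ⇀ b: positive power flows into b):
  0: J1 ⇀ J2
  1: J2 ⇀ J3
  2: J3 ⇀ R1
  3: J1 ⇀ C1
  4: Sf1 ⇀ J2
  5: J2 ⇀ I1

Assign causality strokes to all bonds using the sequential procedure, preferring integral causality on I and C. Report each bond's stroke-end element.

b4 →Sf1  (Sf1: flow source, stroke at near end)
b3 →J1  (C1 outputs effort q/C1)
b0 →J2  (J1 needs exactly one f-in)
b1 →J3  (J2 effort already set via bond 0)
b5 →I1  (J2 effort already set via bond 0)
b2 →R1  (J3: bond 1 brought effort, rest push out)

b0 |J2
b1 |J3
b2 |R1
b3 |J1
b4 |Sf1
b5 |I1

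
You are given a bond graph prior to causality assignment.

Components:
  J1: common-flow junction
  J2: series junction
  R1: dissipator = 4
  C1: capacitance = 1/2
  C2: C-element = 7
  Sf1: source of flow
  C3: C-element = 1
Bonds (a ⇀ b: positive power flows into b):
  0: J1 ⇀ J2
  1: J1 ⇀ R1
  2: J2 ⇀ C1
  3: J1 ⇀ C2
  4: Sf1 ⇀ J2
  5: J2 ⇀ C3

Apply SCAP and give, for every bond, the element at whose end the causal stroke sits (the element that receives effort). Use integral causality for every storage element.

#0 stroke at J2
#1 stroke at J1
#2 stroke at J2
#3 stroke at J1
#4 stroke at Sf1
#5 stroke at J2

β4 →Sf1  (source Sf1 imposes f)
β0 →J2  (1-jn J2 has f-setter on 4)
β2 →J2  (1-jn J2 has f-setter on 4)
β5 →J2  (J2: bond 4 brought flow, rest push out)
β1 →J1  (J1: bond 0 brought flow, rest push out)
β3 →J1  (common-f at J1 fixed by 0)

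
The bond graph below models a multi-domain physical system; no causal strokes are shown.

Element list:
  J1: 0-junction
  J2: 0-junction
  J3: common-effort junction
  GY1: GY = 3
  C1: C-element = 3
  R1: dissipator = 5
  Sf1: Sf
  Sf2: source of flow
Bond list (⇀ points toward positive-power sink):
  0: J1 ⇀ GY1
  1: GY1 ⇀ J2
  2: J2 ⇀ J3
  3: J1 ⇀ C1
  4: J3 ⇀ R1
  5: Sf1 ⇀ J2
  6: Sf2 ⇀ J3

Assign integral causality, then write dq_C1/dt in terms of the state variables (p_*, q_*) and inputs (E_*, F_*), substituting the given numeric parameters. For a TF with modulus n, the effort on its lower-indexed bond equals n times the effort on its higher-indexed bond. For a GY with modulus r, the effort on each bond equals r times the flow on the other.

dq_C1/dt = -5*F_Sf1/3 - 5*F_Sf2/3 - 5*q_C1/27

#5 stroke→Sf1  (source Sf1 imposes f)
#6 stroke→Sf2  (Sf2: flow source, stroke at near end)
#3 stroke→J1  (C1 integral (e out))
#0 stroke→GY1  (J1: bond 3 brought effort, rest push out)
#1 stroke→GY1  (GY GY1: same side as bond 0)
#2 stroke→J2  (only one effort-in slot at J2)
#4 stroke→J3  (closing 0-jn rule on J3)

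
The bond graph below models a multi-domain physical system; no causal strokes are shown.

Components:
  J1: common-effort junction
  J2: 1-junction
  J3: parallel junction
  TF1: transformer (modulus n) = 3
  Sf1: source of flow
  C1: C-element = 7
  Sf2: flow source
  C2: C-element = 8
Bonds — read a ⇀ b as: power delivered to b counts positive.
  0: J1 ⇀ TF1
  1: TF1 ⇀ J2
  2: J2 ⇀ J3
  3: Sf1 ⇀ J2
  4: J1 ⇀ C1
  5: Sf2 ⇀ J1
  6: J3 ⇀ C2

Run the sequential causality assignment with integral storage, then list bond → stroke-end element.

bond 3 |Sf1  (Sf1 (Sf) sets flow on bond)
bond 5 |Sf2  (Sf2 fixes flow; stroke at Sf2)
bond 1 |J2  (common-f at J2 fixed by 3)
bond 2 |J2  (J2: bond 3 brought flow, rest push out)
bond 6 |J3  (only one effort-in slot at J3)
bond 0 |TF1  (TF TF1: opposite of bond 1)
bond 4 |J1  (J1: last free bond brings effort in)

bond 0 stroke at TF1
bond 1 stroke at J2
bond 2 stroke at J2
bond 3 stroke at Sf1
bond 4 stroke at J1
bond 5 stroke at Sf2
bond 6 stroke at J3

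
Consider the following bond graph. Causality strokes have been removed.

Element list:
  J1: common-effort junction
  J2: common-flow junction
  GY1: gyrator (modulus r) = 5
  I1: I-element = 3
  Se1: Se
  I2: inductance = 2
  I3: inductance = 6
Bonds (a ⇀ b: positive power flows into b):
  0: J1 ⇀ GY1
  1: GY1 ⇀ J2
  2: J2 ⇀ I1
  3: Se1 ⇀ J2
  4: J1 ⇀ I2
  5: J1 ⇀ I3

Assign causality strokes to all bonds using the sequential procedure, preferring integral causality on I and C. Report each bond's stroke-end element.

b3 stroke→J2  (Se1 fixes effort; stroke away)
b2 stroke→I1  (I1 outputs flow p/I1)
b1 stroke→J2  (J2 flow already set via bond 2)
b0 stroke→J1  (through GY1, causality inverts; strokes same side of GY1)
b4 stroke→I2  (0-jn J1 has e-setter on 0)
b5 stroke→I3  (common-e at J1 fixed by 0)

bond 0 stroke→J1
bond 1 stroke→J2
bond 2 stroke→I1
bond 3 stroke→J2
bond 4 stroke→I2
bond 5 stroke→I3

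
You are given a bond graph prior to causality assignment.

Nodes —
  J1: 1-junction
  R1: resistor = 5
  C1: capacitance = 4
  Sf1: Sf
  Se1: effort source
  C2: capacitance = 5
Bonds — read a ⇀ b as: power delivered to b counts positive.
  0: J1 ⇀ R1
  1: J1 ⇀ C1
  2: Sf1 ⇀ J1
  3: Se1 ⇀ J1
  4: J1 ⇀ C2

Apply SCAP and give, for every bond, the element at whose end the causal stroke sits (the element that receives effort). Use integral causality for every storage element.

bond 2 |Sf1  (Sf1 fixes flow; stroke at Sf1)
bond 3 |J1  (Se1: effort source, stroke at far end)
bond 0 |J1  (J1: bond 2 brought flow, rest push out)
bond 1 |J1  (1-jn J1 has f-setter on 2)
bond 4 |J1  (1-jn J1 has f-setter on 2)

β0 stroke→J1
β1 stroke→J1
β2 stroke→Sf1
β3 stroke→J1
β4 stroke→J1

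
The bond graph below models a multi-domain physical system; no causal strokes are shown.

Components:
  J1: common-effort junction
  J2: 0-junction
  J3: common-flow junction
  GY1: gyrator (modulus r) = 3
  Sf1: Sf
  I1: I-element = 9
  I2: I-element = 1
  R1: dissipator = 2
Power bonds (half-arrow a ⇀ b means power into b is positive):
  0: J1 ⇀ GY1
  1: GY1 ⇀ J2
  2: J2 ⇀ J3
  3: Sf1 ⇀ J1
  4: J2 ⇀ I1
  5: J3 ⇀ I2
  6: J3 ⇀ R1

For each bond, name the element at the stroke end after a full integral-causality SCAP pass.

#0 |J1
#1 |J2
#2 |J3
#3 |Sf1
#4 |I1
#5 |I2
#6 |J3

bond 3 |Sf1  (Sf1 (Sf) sets flow on bond)
bond 0 |J1  (J1: last free bond brings effort in)
bond 1 |J2  (through GY1, causality inverts; strokes same side of GY1)
bond 2 |J3  (J2 effort already set via bond 1)
bond 4 |I1  (0-jn J2 has e-setter on 1)
bond 5 |I2  (I2 outputs flow p/I2)
bond 6 |J3  (common-f at J3 fixed by 5)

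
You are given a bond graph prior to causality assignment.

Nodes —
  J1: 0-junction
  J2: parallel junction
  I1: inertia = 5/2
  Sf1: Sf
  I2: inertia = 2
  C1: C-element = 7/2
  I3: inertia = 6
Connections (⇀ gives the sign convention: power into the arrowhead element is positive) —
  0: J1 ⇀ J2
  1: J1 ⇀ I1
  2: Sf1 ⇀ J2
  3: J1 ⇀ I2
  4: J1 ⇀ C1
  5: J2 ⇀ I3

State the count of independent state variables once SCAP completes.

bond 2 →Sf1  (Sf1 (Sf) sets flow on bond)
bond 1 →I1  (I1 integral (f out))
bond 3 →I2  (I2 integral (f out))
bond 4 →J1  (C1 outputs effort q/C1)
bond 0 →J2  (0-jn J1 has e-setter on 4)
bond 5 →I3  (J2 effort already set via bond 0)

4  (C1, I1, I2, I3 all integral)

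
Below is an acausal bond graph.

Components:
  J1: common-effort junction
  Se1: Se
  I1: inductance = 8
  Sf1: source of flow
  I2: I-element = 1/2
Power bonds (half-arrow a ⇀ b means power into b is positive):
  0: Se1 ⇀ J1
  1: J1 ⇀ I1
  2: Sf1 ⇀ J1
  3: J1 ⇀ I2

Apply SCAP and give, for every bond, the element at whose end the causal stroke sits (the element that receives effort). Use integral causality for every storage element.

bond 0 →J1
bond 1 →I1
bond 2 →Sf1
bond 3 →I2

β0 →J1  (Se1 fixes effort; stroke away)
β2 →Sf1  (Sf1: flow source, stroke at near end)
β1 →I1  (0-jn J1 has e-setter on 0)
β3 →I2  (0-jn J1 has e-setter on 0)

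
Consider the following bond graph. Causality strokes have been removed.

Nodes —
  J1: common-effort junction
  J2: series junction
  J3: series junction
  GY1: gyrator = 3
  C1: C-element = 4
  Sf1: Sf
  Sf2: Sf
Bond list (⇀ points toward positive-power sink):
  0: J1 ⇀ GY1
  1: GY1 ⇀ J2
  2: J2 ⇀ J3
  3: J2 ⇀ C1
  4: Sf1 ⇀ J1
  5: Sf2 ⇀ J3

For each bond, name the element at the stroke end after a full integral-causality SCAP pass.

β0 →J1
β1 →J2
β2 →J3
β3 →J2
β4 →Sf1
β5 →Sf2

b4 →Sf1  (source Sf1 imposes f)
b5 →Sf2  (Sf2: flow source, stroke at near end)
b0 →J1  (J1: last free bond brings effort in)
b2 →J3  (J3: bond 5 brought flow, rest push out)
b1 →J2  (through GY1, causality inverts; strokes same side of GY1)
b3 →J2  (J2 flow already set via bond 2)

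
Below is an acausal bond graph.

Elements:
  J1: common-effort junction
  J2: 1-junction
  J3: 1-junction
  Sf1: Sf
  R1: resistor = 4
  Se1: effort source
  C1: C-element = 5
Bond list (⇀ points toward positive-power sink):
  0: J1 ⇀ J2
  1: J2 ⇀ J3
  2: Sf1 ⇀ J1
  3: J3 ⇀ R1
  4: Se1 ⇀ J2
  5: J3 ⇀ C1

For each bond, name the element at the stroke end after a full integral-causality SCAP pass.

β0 →J1
β1 →J2
β2 →Sf1
β3 →J3
β4 →J2
β5 →J3

β2 →Sf1  (Sf1 fixes flow; stroke at Sf1)
β4 →J2  (Se1 (Se) sets effort on bond)
β0 →J1  (J1 needs exactly one e-in)
β1 →J2  (common-f at J2 fixed by 0)
β3 →J3  (J3 flow already set via bond 1)
β5 →J3  (1-jn J3 has f-setter on 1)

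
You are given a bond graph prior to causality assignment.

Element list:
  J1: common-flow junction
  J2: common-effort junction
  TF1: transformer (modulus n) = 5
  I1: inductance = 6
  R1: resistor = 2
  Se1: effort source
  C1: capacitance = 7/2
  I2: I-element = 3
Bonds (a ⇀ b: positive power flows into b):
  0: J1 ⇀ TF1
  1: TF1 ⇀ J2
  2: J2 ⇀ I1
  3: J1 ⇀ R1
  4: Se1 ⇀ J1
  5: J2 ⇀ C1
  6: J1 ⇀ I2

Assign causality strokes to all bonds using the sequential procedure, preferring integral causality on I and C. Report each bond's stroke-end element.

bond 4 |J1  (source Se1 imposes e)
bond 2 |I1  (I1 integral (f out))
bond 5 |J2  (C1: C, integral causality)
bond 1 |TF1  (common-e at J2 fixed by 5)
bond 0 |J1  (TF1: transformer flips bond 1)
bond 6 |I2  (I2 outputs flow p/I2)
bond 3 |J1  (common-f at J1 fixed by 6)

#0 stroke→J1
#1 stroke→TF1
#2 stroke→I1
#3 stroke→J1
#4 stroke→J1
#5 stroke→J2
#6 stroke→I2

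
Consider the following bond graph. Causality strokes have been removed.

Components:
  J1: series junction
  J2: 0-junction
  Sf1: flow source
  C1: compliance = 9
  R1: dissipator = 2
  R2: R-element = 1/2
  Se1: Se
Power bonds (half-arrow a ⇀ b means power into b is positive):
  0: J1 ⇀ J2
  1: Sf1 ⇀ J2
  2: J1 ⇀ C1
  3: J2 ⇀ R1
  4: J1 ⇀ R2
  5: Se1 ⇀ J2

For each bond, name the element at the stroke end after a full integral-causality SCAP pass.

bond 0 stroke→J1
bond 1 stroke→Sf1
bond 2 stroke→J1
bond 3 stroke→R1
bond 4 stroke→R2
bond 5 stroke→J2

β1 |Sf1  (Sf1 fixes flow; stroke at Sf1)
β5 |J2  (Se1 (Se) sets effort on bond)
β0 |J1  (J2 effort already set via bond 5)
β3 |R1  (0-jn J2 has e-setter on 5)
β2 |J1  (C1 integral (e out))
β4 |R2  (J1 needs exactly one f-in)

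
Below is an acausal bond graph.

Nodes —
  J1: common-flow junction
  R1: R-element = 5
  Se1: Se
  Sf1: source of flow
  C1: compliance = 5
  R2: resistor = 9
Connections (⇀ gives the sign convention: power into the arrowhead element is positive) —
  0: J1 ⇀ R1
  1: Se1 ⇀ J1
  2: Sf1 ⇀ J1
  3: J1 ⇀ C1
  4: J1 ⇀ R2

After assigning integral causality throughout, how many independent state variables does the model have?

β1 stroke→J1  (source Se1 imposes e)
β2 stroke→Sf1  (Sf1: flow source, stroke at near end)
β0 stroke→J1  (J1: bond 2 brought flow, rest push out)
β3 stroke→J1  (common-f at J1 fixed by 2)
β4 stroke→J1  (J1 flow already set via bond 2)

1  (C1 all integral)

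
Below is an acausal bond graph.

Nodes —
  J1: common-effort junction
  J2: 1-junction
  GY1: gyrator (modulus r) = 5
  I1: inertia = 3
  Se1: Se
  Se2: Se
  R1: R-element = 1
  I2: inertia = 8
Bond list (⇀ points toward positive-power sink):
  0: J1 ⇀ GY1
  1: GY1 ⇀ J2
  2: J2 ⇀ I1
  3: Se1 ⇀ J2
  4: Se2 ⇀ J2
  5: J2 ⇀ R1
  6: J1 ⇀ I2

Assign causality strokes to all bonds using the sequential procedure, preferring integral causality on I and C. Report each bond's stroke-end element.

bond 0 |J1
bond 1 |J2
bond 2 |I1
bond 3 |J2
bond 4 |J2
bond 5 |J2
bond 6 |I2

#3 stroke→J2  (Se1 fixes effort; stroke away)
#4 stroke→J2  (source Se2 imposes e)
#2 stroke→I1  (prefer integral on I1)
#1 stroke→J2  (J2: bond 2 brought flow, rest push out)
#5 stroke→J2  (J2 flow already set via bond 2)
#0 stroke→J1  (through GY1, causality inverts; strokes same side of GY1)
#6 stroke→I2  (0-jn J1 has e-setter on 0)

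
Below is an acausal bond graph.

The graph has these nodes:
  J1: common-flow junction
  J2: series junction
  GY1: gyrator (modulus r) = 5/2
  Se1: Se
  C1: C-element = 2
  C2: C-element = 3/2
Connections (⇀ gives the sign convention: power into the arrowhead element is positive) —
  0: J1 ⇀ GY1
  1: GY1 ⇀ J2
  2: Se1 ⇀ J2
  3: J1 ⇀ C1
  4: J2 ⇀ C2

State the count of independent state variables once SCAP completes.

2  (C1, C2 all integral)

#2 stroke→J2  (Se1: effort source, stroke at far end)
#3 stroke→J1  (prefer integral on C1)
#0 stroke→GY1  (J1: last free bond brings flow in)
#1 stroke→GY1  (through GY1, causality inverts; strokes same side of GY1)
#4 stroke→J2  (1-jn J2 has f-setter on 1)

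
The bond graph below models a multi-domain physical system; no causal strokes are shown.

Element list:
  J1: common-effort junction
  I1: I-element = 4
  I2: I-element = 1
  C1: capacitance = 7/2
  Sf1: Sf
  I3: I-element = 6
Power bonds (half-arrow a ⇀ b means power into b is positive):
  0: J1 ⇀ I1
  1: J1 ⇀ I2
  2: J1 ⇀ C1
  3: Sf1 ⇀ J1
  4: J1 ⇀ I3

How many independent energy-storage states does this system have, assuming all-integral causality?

#3 →Sf1  (Sf1 fixes flow; stroke at Sf1)
#0 →I1  (I1 outputs flow p/I1)
#1 →I2  (I2: I, integral causality)
#2 →J1  (prefer integral on C1)
#4 →I3  (common-e at J1 fixed by 2)

4  (C1, I1, I2, I3 all integral)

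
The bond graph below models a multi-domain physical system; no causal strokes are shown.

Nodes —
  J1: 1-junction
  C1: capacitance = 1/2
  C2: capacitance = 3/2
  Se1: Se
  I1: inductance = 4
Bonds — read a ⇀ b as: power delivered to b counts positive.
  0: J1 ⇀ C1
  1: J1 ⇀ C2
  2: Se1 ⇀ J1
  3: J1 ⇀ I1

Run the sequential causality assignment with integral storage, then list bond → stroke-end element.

#2 →J1  (source Se1 imposes e)
#0 →J1  (C1 outputs effort q/C1)
#1 →J1  (prefer integral on C2)
#3 →I1  (J1: last free bond brings flow in)

β0 |J1
β1 |J1
β2 |J1
β3 |I1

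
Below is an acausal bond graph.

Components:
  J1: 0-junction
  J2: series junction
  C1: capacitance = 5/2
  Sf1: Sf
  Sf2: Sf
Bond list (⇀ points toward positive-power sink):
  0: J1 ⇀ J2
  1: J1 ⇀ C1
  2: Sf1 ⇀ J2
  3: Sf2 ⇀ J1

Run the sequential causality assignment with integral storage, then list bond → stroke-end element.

#2 →Sf1  (Sf1: flow source, stroke at near end)
#3 →Sf2  (Sf2: flow source, stroke at near end)
#0 →J2  (J2 flow already set via bond 2)
#1 →J1  (only one effort-in slot at J1)

bond 0 stroke→J2
bond 1 stroke→J1
bond 2 stroke→Sf1
bond 3 stroke→Sf2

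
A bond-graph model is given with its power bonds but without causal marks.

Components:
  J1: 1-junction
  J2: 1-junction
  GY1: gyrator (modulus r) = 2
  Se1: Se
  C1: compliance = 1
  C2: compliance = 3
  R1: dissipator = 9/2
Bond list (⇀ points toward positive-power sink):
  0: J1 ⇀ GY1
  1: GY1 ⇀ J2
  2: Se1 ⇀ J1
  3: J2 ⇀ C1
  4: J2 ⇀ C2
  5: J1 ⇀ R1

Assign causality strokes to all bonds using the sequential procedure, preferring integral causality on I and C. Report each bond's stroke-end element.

#2 →J1  (Se1 (Se) sets effort on bond)
#3 →J2  (C1: C, integral causality)
#4 →J2  (C2 outputs effort q/C2)
#1 →GY1  (closing 1-jn rule on J2)
#0 →GY1  (through GY1, causality inverts; strokes same side of GY1)
#5 →J1  (J1 flow already set via bond 0)

b0 stroke at GY1
b1 stroke at GY1
b2 stroke at J1
b3 stroke at J2
b4 stroke at J2
b5 stroke at J1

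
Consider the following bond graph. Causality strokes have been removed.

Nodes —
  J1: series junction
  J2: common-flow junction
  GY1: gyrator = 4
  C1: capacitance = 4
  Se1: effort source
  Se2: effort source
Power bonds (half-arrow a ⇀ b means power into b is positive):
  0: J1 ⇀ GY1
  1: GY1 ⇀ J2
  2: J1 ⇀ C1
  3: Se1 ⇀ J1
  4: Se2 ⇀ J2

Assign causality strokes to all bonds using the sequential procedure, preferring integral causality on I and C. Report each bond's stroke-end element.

β3 |J1  (Se1 (Se) sets effort on bond)
β4 |J2  (Se2 (Se) sets effort on bond)
β1 |GY1  (J2 needs exactly one f-in)
β0 |GY1  (GY1: gyrator matches bond 1)
β2 |J1  (1-jn J1 has f-setter on 0)

b0 stroke→GY1
b1 stroke→GY1
b2 stroke→J1
b3 stroke→J1
b4 stroke→J2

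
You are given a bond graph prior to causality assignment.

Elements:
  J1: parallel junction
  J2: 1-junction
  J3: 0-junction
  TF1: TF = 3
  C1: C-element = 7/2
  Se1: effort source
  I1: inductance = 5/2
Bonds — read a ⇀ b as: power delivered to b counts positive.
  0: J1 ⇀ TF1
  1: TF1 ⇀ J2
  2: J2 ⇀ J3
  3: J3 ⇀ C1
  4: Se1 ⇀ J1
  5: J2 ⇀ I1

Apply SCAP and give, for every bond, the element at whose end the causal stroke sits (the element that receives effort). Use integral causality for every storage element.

#4 stroke→J1  (Se1 fixes effort; stroke away)
#0 stroke→TF1  (common-e at J1 fixed by 4)
#1 stroke→J2  (TF1 one-in-one-out from 0)
#3 stroke→J3  (prefer integral on C1)
#2 stroke→J2  (J3: bond 3 brought effort, rest push out)
#5 stroke→I1  (J2: last free bond brings flow in)

β0 |TF1
β1 |J2
β2 |J2
β3 |J3
β4 |J1
β5 |I1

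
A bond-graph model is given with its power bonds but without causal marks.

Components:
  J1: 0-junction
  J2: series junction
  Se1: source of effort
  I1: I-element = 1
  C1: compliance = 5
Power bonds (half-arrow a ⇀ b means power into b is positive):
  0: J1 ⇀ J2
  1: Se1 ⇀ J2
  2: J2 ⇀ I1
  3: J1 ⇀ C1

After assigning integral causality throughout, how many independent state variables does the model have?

#1 →J2  (source Se1 imposes e)
#2 →I1  (prefer integral on I1)
#0 →J2  (1-jn J2 has f-setter on 2)
#3 →J1  (only one effort-in slot at J1)

2  (C1, I1 all integral)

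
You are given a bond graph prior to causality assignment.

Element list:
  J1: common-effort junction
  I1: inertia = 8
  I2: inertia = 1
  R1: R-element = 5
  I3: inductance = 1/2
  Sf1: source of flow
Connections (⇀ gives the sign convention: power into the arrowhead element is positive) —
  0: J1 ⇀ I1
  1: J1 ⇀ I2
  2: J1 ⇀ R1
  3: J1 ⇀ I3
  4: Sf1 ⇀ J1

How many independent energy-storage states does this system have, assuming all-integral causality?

#4 →Sf1  (Sf1 (Sf) sets flow on bond)
#0 →I1  (I1: I, integral causality)
#1 →I2  (I2: I, integral causality)
#3 →I3  (I3: I, integral causality)
#2 →J1  (closing 0-jn rule on J1)

3  (I1, I2, I3 all integral)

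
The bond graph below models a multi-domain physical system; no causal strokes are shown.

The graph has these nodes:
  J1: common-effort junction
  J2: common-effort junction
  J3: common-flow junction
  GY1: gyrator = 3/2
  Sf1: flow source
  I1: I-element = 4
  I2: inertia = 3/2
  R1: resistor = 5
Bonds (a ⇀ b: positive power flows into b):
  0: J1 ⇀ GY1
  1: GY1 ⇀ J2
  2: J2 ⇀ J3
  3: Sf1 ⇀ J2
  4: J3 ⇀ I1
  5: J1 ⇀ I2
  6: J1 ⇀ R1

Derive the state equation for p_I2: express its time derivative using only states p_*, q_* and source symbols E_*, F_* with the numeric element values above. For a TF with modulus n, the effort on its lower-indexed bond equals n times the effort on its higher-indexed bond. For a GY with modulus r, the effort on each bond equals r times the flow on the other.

dp_I2/dt = -3*F_Sf1/2 + 3*p_I1/8

#3 |Sf1  (Sf1 (Sf) sets flow on bond)
#4 |I1  (I1 outputs flow p/I1)
#2 |J3  (J3 flow already set via bond 4)
#1 |J2  (closing 0-jn rule on J2)
#0 |J1  (GY GY1: same side as bond 1)
#5 |I2  (common-e at J1 fixed by 0)
#6 |R1  (J1: bond 0 brought effort, rest push out)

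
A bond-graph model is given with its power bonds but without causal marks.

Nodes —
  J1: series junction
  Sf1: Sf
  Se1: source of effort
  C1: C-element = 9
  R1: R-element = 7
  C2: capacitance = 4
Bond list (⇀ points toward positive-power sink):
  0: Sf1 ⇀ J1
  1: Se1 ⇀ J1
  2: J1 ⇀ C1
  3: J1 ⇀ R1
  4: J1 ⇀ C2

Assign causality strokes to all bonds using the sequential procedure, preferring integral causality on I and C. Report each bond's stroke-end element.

bond 0 →Sf1
bond 1 →J1
bond 2 →J1
bond 3 →J1
bond 4 →J1

#0 stroke→Sf1  (Sf1 (Sf) sets flow on bond)
#1 stroke→J1  (Se1: effort source, stroke at far end)
#2 stroke→J1  (common-f at J1 fixed by 0)
#3 stroke→J1  (1-jn J1 has f-setter on 0)
#4 stroke→J1  (J1: bond 0 brought flow, rest push out)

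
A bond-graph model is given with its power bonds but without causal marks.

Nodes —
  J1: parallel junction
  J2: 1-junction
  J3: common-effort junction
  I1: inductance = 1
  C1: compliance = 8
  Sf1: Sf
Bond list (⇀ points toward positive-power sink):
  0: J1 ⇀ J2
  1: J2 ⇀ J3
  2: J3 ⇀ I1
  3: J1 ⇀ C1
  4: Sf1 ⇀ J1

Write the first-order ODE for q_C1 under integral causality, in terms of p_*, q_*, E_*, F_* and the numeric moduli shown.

bond 4 |Sf1  (source Sf1 imposes f)
bond 2 |I1  (prefer integral on I1)
bond 1 |J3  (J3 needs exactly one e-in)
bond 0 |J2  (1-jn J2 has f-setter on 1)
bond 3 |J1  (J1: last free bond brings effort in)

dq_C1/dt = F_Sf1 - p_I1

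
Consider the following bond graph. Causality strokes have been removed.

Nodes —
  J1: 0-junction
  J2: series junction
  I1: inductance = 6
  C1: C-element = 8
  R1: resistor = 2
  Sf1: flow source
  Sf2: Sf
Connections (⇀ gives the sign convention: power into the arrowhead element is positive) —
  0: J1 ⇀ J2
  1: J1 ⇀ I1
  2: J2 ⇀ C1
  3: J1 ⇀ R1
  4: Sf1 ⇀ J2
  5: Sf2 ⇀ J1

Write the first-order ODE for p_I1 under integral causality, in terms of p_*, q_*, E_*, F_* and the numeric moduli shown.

dp_I1/dt = -2*F_Sf1 + 2*F_Sf2 - p_I1/3

b4 →Sf1  (Sf1 (Sf) sets flow on bond)
b5 →Sf2  (Sf2 (Sf) sets flow on bond)
b0 →J2  (J2 flow already set via bond 4)
b2 →J2  (common-f at J2 fixed by 4)
b1 →I1  (I1 integral (f out))
b3 →J1  (J1 needs exactly one e-in)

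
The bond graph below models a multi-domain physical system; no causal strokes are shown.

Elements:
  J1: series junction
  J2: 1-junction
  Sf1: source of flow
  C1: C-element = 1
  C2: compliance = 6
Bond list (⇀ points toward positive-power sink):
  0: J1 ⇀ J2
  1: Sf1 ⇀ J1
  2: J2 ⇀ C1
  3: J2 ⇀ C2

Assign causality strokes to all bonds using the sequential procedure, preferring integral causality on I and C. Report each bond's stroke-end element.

#1 →Sf1  (Sf1 (Sf) sets flow on bond)
#0 →J1  (J1 flow already set via bond 1)
#2 →J2  (common-f at J2 fixed by 0)
#3 →J2  (J2 flow already set via bond 0)

bond 0 stroke→J1
bond 1 stroke→Sf1
bond 2 stroke→J2
bond 3 stroke→J2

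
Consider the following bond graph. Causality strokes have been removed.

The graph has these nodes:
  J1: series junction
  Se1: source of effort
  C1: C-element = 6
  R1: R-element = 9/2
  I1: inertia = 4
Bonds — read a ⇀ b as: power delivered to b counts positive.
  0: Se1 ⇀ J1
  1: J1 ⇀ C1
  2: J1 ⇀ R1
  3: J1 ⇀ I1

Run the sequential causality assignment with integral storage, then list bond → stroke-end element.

#0 |J1
#1 |J1
#2 |J1
#3 |I1

b0 →J1  (Se1 fixes effort; stroke away)
b1 →J1  (C1 integral (e out))
b3 →I1  (I1 outputs flow p/I1)
b2 →J1  (J1: bond 3 brought flow, rest push out)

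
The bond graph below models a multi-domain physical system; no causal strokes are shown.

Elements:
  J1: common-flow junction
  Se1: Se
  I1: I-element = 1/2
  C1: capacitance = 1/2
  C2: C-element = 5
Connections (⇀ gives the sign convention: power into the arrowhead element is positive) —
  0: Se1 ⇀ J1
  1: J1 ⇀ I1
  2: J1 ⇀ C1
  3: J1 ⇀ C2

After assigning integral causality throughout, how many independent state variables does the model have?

β0 stroke→J1  (Se1 fixes effort; stroke away)
β1 stroke→I1  (I1 integral (f out))
β2 stroke→J1  (J1 flow already set via bond 1)
β3 stroke→J1  (J1 flow already set via bond 1)

3  (C1, C2, I1 all integral)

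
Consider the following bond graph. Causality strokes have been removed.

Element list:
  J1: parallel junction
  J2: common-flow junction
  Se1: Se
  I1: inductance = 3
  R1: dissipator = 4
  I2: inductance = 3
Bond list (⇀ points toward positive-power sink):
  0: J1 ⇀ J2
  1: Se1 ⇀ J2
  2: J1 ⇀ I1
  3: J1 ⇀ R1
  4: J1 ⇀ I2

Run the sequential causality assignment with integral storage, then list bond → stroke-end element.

β0 stroke at J1
β1 stroke at J2
β2 stroke at I1
β3 stroke at R1
β4 stroke at I2

bond 1 →J2  (source Se1 imposes e)
bond 0 →J1  (J2 needs exactly one f-in)
bond 2 →I1  (J1 effort already set via bond 0)
bond 3 →R1  (J1: bond 0 brought effort, rest push out)
bond 4 →I2  (J1 effort already set via bond 0)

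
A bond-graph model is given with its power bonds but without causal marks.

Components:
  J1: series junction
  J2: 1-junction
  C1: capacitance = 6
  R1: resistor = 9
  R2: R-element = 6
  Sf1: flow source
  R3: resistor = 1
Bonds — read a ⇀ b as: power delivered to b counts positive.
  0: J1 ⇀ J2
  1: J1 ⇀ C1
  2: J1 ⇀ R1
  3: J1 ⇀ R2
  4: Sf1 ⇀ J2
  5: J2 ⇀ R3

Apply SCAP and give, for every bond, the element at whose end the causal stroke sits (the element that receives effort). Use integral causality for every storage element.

bond 4 stroke at Sf1  (Sf1 fixes flow; stroke at Sf1)
bond 0 stroke at J2  (common-f at J2 fixed by 4)
bond 5 stroke at J2  (common-f at J2 fixed by 4)
bond 1 stroke at J1  (J1 flow already set via bond 0)
bond 2 stroke at J1  (common-f at J1 fixed by 0)
bond 3 stroke at J1  (J1: bond 0 brought flow, rest push out)

b0 |J2
b1 |J1
b2 |J1
b3 |J1
b4 |Sf1
b5 |J2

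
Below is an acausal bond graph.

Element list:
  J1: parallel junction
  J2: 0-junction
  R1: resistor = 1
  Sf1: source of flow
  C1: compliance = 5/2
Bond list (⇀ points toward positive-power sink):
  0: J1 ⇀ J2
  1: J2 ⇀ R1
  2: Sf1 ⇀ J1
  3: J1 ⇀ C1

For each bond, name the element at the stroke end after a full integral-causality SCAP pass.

b0 →J2
b1 →R1
b2 →Sf1
b3 →J1

b2 stroke at Sf1  (Sf1 fixes flow; stroke at Sf1)
b3 stroke at J1  (C1: C, integral causality)
b0 stroke at J2  (J1: bond 3 brought effort, rest push out)
b1 stroke at R1  (J2: bond 0 brought effort, rest push out)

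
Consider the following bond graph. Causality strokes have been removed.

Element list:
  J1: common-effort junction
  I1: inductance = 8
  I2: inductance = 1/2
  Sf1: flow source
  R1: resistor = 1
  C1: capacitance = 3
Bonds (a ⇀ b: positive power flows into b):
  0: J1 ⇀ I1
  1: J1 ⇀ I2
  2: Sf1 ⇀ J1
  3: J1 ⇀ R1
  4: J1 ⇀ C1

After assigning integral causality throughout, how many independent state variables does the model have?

b2 →Sf1  (Sf1 fixes flow; stroke at Sf1)
b0 →I1  (prefer integral on I1)
b1 →I2  (prefer integral on I2)
b4 →J1  (C1: C, integral causality)
b3 →R1  (J1 effort already set via bond 4)

3  (C1, I1, I2 all integral)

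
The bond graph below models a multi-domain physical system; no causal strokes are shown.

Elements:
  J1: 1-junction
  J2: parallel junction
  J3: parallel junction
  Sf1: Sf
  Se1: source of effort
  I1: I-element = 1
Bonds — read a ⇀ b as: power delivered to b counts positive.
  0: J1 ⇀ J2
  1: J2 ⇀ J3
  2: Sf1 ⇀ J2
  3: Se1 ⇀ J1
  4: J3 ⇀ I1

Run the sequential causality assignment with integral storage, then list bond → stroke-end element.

bond 0 →J2
bond 1 →J3
bond 2 →Sf1
bond 3 →J1
bond 4 →I1

bond 2 stroke at Sf1  (Sf1 (Sf) sets flow on bond)
bond 3 stroke at J1  (Se1: effort source, stroke at far end)
bond 0 stroke at J2  (J1: last free bond brings flow in)
bond 1 stroke at J3  (common-e at J2 fixed by 0)
bond 4 stroke at I1  (0-jn J3 has e-setter on 1)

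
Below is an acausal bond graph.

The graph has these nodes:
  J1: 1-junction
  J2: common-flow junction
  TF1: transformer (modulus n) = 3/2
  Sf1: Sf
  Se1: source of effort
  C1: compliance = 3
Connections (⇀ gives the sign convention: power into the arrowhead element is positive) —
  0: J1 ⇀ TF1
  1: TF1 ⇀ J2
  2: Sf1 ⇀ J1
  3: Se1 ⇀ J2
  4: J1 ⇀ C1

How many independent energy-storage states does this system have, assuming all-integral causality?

1  (C1 all integral)

#2 →Sf1  (Sf1 fixes flow; stroke at Sf1)
#3 →J2  (Se1: effort source, stroke at far end)
#0 →J1  (common-f at J1 fixed by 2)
#4 →J1  (J1 flow already set via bond 2)
#1 →TF1  (J2 needs exactly one f-in)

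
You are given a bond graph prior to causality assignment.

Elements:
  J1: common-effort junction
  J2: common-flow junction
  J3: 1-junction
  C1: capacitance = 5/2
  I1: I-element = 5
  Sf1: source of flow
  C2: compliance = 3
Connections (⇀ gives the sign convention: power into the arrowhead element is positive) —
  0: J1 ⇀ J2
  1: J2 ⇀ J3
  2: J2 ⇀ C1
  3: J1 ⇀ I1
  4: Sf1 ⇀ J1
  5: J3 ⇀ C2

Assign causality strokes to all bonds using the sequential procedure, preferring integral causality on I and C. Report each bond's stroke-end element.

b4 stroke at Sf1  (source Sf1 imposes f)
b2 stroke at J2  (C1 outputs effort q/C1)
b3 stroke at I1  (I1 integral (f out))
b0 stroke at J1  (closing 0-jn rule on J1)
b1 stroke at J2  (1-jn J2 has f-setter on 0)
b5 stroke at J3  (common-f at J3 fixed by 1)

β0 →J1
β1 →J2
β2 →J2
β3 →I1
β4 →Sf1
β5 →J3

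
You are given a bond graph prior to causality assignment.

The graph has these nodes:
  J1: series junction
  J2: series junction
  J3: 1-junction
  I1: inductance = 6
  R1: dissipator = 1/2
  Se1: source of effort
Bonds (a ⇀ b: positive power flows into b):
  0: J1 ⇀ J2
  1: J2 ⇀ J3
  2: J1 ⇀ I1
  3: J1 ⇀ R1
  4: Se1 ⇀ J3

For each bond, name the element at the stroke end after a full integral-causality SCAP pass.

#0 stroke→J1
#1 stroke→J2
#2 stroke→I1
#3 stroke→J1
#4 stroke→J3

#4 stroke→J3  (Se1 fixes effort; stroke away)
#1 stroke→J2  (only one flow-in slot at J3)
#0 stroke→J1  (J2 needs exactly one f-in)
#2 stroke→I1  (I1: I, integral causality)
#3 stroke→J1  (J1: bond 2 brought flow, rest push out)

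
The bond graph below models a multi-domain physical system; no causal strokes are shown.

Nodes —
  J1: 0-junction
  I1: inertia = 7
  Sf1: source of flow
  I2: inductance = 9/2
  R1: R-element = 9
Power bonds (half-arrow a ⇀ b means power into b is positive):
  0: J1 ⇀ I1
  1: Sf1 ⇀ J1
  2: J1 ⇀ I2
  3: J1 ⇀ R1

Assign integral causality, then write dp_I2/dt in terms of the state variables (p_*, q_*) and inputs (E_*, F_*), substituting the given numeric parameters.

#1 →Sf1  (Sf1 fixes flow; stroke at Sf1)
#0 →I1  (I1 outputs flow p/I1)
#2 →I2  (prefer integral on I2)
#3 →J1  (closing 0-jn rule on J1)

dp_I2/dt = 9*F_Sf1 - 9*p_I1/7 - 2*p_I2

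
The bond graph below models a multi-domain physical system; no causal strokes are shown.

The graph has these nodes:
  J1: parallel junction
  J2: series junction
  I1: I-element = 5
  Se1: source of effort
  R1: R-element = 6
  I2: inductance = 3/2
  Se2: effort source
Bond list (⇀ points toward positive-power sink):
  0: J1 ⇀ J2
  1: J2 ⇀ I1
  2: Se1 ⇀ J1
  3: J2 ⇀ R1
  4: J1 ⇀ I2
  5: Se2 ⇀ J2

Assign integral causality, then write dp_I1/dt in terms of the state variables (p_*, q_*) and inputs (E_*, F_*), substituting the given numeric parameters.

bond 2 stroke at J1  (Se1 (Se) sets effort on bond)
bond 5 stroke at J2  (Se2 fixes effort; stroke away)
bond 0 stroke at J2  (J1: bond 2 brought effort, rest push out)
bond 4 stroke at I2  (J1: bond 2 brought effort, rest push out)
bond 1 stroke at I1  (I1 integral (f out))
bond 3 stroke at J2  (1-jn J2 has f-setter on 1)

dp_I1/dt = E_Se1 + E_Se2 - 6*p_I1/5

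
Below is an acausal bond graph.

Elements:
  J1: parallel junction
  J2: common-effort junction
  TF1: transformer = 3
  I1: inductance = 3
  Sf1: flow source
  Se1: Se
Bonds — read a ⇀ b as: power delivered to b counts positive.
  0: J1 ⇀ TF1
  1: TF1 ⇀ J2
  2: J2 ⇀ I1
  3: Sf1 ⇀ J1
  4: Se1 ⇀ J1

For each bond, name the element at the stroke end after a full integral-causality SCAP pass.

bond 0 →TF1
bond 1 →J2
bond 2 →I1
bond 3 →Sf1
bond 4 →J1

#3 →Sf1  (Sf1: flow source, stroke at near end)
#4 →J1  (Se1: effort source, stroke at far end)
#0 →TF1  (J1 effort already set via bond 4)
#1 →J2  (TF TF1: opposite of bond 0)
#2 →I1  (J2: bond 1 brought effort, rest push out)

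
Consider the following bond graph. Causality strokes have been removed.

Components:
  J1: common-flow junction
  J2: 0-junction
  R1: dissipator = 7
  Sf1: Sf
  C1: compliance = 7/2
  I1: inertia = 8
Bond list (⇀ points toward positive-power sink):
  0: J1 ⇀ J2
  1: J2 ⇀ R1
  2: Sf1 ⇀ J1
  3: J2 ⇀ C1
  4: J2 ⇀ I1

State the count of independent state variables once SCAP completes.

#2 →Sf1  (Sf1 fixes flow; stroke at Sf1)
#0 →J1  (1-jn J1 has f-setter on 2)
#3 →J2  (prefer integral on C1)
#1 →R1  (common-e at J2 fixed by 3)
#4 →I1  (common-e at J2 fixed by 3)

2  (C1, I1 all integral)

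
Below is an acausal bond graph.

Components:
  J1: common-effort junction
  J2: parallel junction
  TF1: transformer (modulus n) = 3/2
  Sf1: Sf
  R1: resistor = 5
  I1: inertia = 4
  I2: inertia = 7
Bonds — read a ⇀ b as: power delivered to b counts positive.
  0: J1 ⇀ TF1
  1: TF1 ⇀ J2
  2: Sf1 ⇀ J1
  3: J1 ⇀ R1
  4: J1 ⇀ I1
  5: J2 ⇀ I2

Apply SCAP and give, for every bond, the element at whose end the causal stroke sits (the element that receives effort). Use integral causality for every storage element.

bond 2 stroke at Sf1  (Sf1 (Sf) sets flow on bond)
bond 4 stroke at I1  (prefer integral on I1)
bond 5 stroke at I2  (I2 outputs flow p/I2)
bond 1 stroke at J2  (J2: last free bond brings effort in)
bond 0 stroke at TF1  (TF TF1: opposite of bond 1)
bond 3 stroke at J1  (J1 needs exactly one e-in)

β0 |TF1
β1 |J2
β2 |Sf1
β3 |J1
β4 |I1
β5 |I2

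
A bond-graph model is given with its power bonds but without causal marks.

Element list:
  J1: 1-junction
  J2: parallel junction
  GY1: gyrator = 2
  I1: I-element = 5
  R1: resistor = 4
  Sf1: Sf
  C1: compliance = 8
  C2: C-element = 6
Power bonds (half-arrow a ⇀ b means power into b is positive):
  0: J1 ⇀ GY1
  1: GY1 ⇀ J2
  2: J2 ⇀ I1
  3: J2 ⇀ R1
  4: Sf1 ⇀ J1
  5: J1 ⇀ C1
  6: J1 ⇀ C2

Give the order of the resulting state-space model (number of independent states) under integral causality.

3  (C1, C2, I1 all integral)

β4 stroke→Sf1  (Sf1 (Sf) sets flow on bond)
β0 stroke→J1  (common-f at J1 fixed by 4)
β5 stroke→J1  (1-jn J1 has f-setter on 4)
β6 stroke→J1  (J1 flow already set via bond 4)
β1 stroke→J2  (GY1 both-in/both-out from 0)
β2 stroke→I1  (common-e at J2 fixed by 1)
β3 stroke→R1  (J2 effort already set via bond 1)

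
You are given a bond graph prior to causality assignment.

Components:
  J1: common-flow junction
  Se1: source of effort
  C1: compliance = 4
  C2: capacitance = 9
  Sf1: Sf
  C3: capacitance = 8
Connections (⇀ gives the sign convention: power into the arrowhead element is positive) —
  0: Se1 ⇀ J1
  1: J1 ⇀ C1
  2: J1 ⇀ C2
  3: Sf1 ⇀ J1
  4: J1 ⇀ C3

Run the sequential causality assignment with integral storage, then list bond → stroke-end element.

b0 →J1
b1 →J1
b2 →J1
b3 →Sf1
b4 →J1

bond 0 |J1  (source Se1 imposes e)
bond 3 |Sf1  (Sf1 fixes flow; stroke at Sf1)
bond 1 |J1  (J1: bond 3 brought flow, rest push out)
bond 2 |J1  (J1 flow already set via bond 3)
bond 4 |J1  (J1 flow already set via bond 3)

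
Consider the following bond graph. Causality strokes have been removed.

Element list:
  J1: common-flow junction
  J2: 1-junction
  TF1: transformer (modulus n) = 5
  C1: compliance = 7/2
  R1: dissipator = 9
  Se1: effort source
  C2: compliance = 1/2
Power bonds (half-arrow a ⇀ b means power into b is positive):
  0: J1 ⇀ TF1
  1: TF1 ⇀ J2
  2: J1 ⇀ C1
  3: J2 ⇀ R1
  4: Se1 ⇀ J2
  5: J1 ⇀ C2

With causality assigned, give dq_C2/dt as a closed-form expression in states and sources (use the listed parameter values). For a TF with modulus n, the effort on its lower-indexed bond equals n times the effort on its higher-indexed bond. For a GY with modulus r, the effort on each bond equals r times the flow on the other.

β4 |J2  (source Se1 imposes e)
β2 |J1  (C1: C, integral causality)
β5 |J1  (prefer integral on C2)
β0 |TF1  (J1 needs exactly one f-in)
β1 |J2  (TF TF1: opposite of bond 0)
β3 |R1  (closing 1-jn rule on J2)

dq_C2/dt = E_Se1/45 - 2*q_C1/1575 - 2*q_C2/225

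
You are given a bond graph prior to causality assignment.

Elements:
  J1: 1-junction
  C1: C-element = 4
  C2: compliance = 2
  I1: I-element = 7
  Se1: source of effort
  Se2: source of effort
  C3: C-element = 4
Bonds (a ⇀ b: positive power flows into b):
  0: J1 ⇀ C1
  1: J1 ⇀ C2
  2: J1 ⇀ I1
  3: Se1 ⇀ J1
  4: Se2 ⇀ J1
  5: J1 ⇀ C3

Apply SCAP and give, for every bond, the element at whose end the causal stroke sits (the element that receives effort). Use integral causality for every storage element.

β3 stroke at J1  (Se1 fixes effort; stroke away)
β4 stroke at J1  (Se2: effort source, stroke at far end)
β0 stroke at J1  (C1 outputs effort q/C1)
β1 stroke at J1  (C2 outputs effort q/C2)
β2 stroke at I1  (I1 outputs flow p/I1)
β5 stroke at J1  (J1: bond 2 brought flow, rest push out)

β0 |J1
β1 |J1
β2 |I1
β3 |J1
β4 |J1
β5 |J1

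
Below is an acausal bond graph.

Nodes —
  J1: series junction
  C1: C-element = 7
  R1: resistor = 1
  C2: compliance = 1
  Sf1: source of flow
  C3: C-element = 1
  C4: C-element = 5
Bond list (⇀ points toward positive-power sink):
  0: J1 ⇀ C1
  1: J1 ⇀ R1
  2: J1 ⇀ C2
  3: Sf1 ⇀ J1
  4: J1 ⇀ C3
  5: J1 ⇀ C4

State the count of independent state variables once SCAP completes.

4  (C1, C2, C3, C4 all integral)

β3 →Sf1  (Sf1: flow source, stroke at near end)
β0 →J1  (1-jn J1 has f-setter on 3)
β1 →J1  (1-jn J1 has f-setter on 3)
β2 →J1  (J1: bond 3 brought flow, rest push out)
β4 →J1  (1-jn J1 has f-setter on 3)
β5 →J1  (common-f at J1 fixed by 3)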